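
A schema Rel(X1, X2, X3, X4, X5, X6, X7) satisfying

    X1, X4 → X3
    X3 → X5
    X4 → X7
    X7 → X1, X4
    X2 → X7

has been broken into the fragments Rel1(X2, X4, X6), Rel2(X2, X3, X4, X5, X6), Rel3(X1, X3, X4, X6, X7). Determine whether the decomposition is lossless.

Chase test. Columns are X1, X2, X3, X4, X5, X6, X7; row i has aⱼ where attribute j ∈ Reli, else bᵢⱼ.
Initial tableau (one row per fragment):
  row 1: b11 a2 b13 a4 b15 a6 b17
  row 2: b21 a2 a3 a4 a5 a6 b27
  row 3: a1 b32 a3 a4 b35 a6 a7
Rows 2 and 3 agree on X3; apply X3→X5 and equate their X5 entries.
Rows 1 and 2 agree on X4; apply X4→X7 and equate their X7 entries.
Rows 1 and 3 agree on X4; apply X4→X7 and equate their X7 entries.
Rows 1 and 2 agree on X7; apply X7→X1, X4 and equate their X1, X4 entries.
Rows 1 and 3 agree on X7; apply X7→X1, X4 and equate their X1, X4 entries.
Rows 1 and 2 agree on X1, X4; apply X1, X4→X3 and equate their X3 entries.
Rows 1 and 2 agree on X3; apply X3→X5 and equate their X5 entries.
Row 1 is now all distinguished symbols — the join is lossless.

Yes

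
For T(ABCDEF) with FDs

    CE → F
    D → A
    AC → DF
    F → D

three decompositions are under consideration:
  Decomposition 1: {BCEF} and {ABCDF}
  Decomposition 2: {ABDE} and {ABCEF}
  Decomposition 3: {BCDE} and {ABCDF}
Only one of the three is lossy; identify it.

Decomposition 2

Decomposition 1: common = {BCF}, closure = {ABCDF} → lossless.
Decomposition 2: common = {ABE}, closure = {ABE} → lossy.
Decomposition 3: common = {BCD}, closure = {ABCDF} → lossless.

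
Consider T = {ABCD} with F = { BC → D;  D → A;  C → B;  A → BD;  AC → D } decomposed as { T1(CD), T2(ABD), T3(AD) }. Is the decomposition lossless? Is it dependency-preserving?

Lossless test (chase): Rows 1 and 2 agree on D; apply D→A and equate their A entries. Rows 1 and 2 agree on A; apply A→BD and equate their BD entries. Rows 1 and 3 agree on A; apply A→BD and equate their BD entries. Row 1 is now all distinguished symbols — the join is lossless.
Dependency preservation: BC → D; C → B; AC → D are not contained in any single fragment, but the restricted closure of each left-hand side across the fragments still reaches the right-hand side; the remaining FDs each lie inside some fragment. All dependencies are preserved.

lossless and dependency-preserving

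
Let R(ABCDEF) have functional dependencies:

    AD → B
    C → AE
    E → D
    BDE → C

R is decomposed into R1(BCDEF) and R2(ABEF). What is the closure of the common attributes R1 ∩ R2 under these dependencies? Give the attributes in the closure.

R1 ∩ R2 = {BEF}.
E → D applies, adding D
BDE → C applies, adding C
C → AE applies, adding A
Closure: {ABCDEF}.

ABCDEF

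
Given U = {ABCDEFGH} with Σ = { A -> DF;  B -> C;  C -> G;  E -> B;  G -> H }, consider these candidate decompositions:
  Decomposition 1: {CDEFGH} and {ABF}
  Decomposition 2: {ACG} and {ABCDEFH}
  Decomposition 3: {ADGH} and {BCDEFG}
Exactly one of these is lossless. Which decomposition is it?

Decomposition 2

Decomposition 1: common = {F}, closure = {F} → lossy.
Decomposition 2: common = {AC}, closure = {ACDFGH} → lossless.
Decomposition 3: common = {DG}, closure = {DGH} → lossy.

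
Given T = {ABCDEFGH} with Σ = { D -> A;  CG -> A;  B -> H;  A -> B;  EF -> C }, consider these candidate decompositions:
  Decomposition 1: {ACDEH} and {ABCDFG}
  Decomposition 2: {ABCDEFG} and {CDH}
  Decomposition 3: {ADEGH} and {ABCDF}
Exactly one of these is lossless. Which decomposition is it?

Decomposition 1: common = {ACD}, closure = {ABCDH} → lossy.
Decomposition 2: common = {CD}, closure = {ABCDH} → lossless.
Decomposition 3: common = {AD}, closure = {ABDH} → lossy.

Decomposition 2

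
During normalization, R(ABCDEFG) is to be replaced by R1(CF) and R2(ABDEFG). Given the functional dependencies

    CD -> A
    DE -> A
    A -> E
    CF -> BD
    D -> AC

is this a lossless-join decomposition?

No

Common attributes: R1 ∩ R2 = {F}.
No dependency enlarges {F}, so (F)⁺ = {F}.
The closure contains neither all of R1 = {CF} nor all of R2 = {ABDEFG}, so the common attributes are not a superkey of either fragment. The join is lossy.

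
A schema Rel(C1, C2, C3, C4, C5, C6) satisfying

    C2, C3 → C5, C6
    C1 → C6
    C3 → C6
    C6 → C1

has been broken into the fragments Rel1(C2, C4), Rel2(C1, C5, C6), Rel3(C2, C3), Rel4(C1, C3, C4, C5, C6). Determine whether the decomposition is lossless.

No

Chase test. Columns are C1, C2, C3, C4, C5, C6; row i has aⱼ where attribute j ∈ Reli, else bᵢⱼ.
Initial tableau (one row per fragment):
  row 1: b11 a2 b13 a4 b15 b16
  row 2: a1 b22 b23 b24 a5 a6
  row 3: b31 a2 a3 b34 b35 b36
  row 4: a1 b42 a3 a4 a5 a6
Rows 3 and 4 agree on C3; apply C3→C6 and equate their C6 entries.
Rows 2 and 3 agree on C6; apply C6→C1 and equate their C1 entries.
No row becomes fully distinguished — the join is lossy.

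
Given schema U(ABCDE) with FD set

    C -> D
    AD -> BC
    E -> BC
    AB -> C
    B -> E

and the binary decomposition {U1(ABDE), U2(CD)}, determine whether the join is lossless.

Common attributes: U1 ∩ U2 = {D}.
No dependency enlarges {D}, so (D)⁺ = {D}.
The closure contains neither all of U1 = {ABDE} nor all of U2 = {CD}, so the common attributes are not a superkey of either fragment. The join is lossy.

No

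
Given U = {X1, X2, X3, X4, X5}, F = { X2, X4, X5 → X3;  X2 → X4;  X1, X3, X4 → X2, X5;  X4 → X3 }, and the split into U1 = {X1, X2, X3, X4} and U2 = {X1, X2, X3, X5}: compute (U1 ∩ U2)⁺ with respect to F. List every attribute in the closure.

X1, X2, X3, X4, X5

U1 ∩ U2 = {X1, X2, X3}.
X2 → X4 applies, adding X4
X1, X3, X4 → X2, X5 applies, adding X5
Closure: {X1, X2, X3, X4, X5}.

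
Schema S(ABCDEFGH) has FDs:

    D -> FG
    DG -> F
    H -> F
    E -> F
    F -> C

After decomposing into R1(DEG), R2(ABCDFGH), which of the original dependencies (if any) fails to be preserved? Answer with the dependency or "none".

Check E → F: no single fragment contains all of {EF}, and the restricted closure of {E} across the fragments never reaches {F}.
D → FG is preserved.
DG → F is preserved.
H → F is preserved.
F → C is preserved.

E -> F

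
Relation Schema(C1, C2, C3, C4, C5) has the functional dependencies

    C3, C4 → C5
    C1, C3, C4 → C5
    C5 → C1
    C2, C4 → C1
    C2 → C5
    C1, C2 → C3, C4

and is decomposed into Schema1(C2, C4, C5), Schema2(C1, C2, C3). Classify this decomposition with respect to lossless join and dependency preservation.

Lossless test: (C2)⁺ = {C1, C2, C3, C4, C5}, which contains all of one fragment — lossless.
Dependency preservation: the restricted closure of {C3, C4} across the fragments never reaches {C5}, so C3, C4 → C5 cannot be enforced without a join — not preserved.

lossless but not dependency-preserving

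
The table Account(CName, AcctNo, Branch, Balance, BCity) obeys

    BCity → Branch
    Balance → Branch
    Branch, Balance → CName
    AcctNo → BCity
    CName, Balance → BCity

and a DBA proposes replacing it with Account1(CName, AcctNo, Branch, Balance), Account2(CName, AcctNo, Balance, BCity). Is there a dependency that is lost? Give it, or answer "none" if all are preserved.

Check BCity → Branch: no single fragment contains all of {Branch, BCity}, and the restricted closure of {BCity} across the fragments never reaches {Branch}.
Balance → Branch is preserved.
Branch, Balance → CName is preserved.
AcctNo → BCity is preserved.
CName, Balance → BCity is preserved.

BCity → Branch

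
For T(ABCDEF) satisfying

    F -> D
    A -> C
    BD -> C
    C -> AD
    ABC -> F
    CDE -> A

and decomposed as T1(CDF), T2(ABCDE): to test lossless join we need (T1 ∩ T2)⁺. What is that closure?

T1 ∩ T2 = {CD}.
C → AD applies, adding A
Closure: {ACD}.

ACD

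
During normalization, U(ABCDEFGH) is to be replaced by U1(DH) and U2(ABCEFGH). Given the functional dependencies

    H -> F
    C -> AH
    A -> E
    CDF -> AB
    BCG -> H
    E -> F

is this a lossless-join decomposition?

Common attributes: U1 ∩ U2 = {H}.
Closure of {H}: H → F applies, adding F. So (H)⁺ = {FH}.
The closure contains neither all of U1 = {DH} nor all of U2 = {ABCEFGH}, so the common attributes are not a superkey of either fragment. The join is lossy.

No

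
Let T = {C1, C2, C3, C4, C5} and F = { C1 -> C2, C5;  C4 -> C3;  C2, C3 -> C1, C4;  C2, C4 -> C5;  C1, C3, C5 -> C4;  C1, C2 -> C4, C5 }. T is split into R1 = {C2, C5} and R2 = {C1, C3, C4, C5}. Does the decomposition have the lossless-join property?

Common attributes: R1 ∩ R2 = {C5}.
No dependency enlarges {C5}, so (C5)⁺ = {C5}.
The closure contains neither all of R1 = {C2, C5} nor all of R2 = {C1, C3, C4, C5}, so the common attributes are not a superkey of either fragment. The join is lossy.

No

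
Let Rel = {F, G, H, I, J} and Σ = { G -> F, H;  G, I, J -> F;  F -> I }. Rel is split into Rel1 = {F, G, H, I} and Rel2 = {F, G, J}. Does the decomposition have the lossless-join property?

Common attributes: Rel1 ∩ Rel2 = {F, G}.
Closure of {F, G}: G → F, H applies, adding H; F → I applies, adding I. So (F, G)⁺ = {F, G, H, I}.
This closure contains every attribute of Rel1, so Rel1 ∩ Rel2 → Rel1. The join is lossless.

Yes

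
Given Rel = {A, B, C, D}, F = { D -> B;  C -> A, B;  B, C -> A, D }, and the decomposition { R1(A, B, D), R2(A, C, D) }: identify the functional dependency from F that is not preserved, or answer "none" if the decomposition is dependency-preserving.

none

D → B lies within R1.
C → A, B: restricted closure across fragments reaches A, B.
B, C → A, D: restricted closure across fragments reaches A, D.
Every dependency is enforceable on the fragments, so the decomposition is dependency-preserving.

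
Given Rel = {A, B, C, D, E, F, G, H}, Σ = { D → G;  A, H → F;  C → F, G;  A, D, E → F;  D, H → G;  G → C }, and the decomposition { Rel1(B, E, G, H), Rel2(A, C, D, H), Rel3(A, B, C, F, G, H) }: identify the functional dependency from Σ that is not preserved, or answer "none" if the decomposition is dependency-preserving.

D → G: restricted closure across fragments reaches G.
A, H → F lies within Rel3.
C → F, G lies within Rel3.
A, D, E → F: restricted closure across fragments reaches F.
D, H → G: restricted closure across fragments reaches G.
G → C lies within Rel3.
Every dependency is enforceable on the fragments, so the decomposition is dependency-preserving.

none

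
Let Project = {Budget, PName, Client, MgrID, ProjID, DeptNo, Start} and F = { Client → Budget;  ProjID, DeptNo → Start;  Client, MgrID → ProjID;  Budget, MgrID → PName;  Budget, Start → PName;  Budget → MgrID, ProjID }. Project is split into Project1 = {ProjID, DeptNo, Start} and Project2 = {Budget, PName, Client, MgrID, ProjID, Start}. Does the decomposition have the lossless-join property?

Common attributes: Project1 ∩ Project2 = {ProjID, Start}.
No dependency enlarges {ProjID, Start}, so (ProjID, Start)⁺ = {ProjID, Start}.
The closure contains neither all of Project1 = {ProjID, DeptNo, Start} nor all of Project2 = {Budget, PName, Client, MgrID, ProjID, Start}, so the common attributes are not a superkey of either fragment. The join is lossy.

No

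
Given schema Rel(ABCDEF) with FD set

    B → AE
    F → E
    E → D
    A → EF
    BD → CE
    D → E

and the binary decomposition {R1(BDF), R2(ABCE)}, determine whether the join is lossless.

Yes

Common attributes: R1 ∩ R2 = {B}.
Closure of {B}: B → AE applies, adding AE; E → D applies, adding D; A → EF applies, adding F; BD → CE applies, adding C. So (B)⁺ = {ABCDEF}.
This closure contains every attribute of R1, so R1 ∩ R2 → R1. The join is lossless.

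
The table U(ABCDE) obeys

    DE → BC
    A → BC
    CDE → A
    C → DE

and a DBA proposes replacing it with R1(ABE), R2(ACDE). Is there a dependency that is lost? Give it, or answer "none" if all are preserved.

none

DE → BC: restricted closure across fragments reaches BC.
A → BC: restricted closure across fragments reaches BC.
CDE → A lies within R2.
C → DE lies within R2.
Every dependency is enforceable on the fragments, so the decomposition is dependency-preserving.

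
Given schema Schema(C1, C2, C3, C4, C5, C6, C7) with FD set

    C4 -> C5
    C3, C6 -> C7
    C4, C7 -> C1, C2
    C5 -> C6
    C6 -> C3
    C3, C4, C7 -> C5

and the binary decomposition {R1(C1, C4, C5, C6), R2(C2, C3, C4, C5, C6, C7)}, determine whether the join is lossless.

Common attributes: R1 ∩ R2 = {C4, C5, C6}.
Closure of {C4, C5, C6}: C6 → C3 applies, adding C3; C3, C6 → C7 applies, adding C7; C4, C7 → C1, C2 applies, adding C1, C2. So (C4, C5, C6)⁺ = {C1, C2, C3, C4, C5, C6, C7}.
This closure contains every attribute of R1, so R1 ∩ R2 → R1. The join is lossless.

Yes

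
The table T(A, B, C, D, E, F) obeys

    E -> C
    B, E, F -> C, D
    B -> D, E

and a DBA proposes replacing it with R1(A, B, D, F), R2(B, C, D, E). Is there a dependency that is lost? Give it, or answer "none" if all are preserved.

E → C lies within R2.
B, E, F → C, D: restricted closure across fragments reaches C, D.
B → D, E lies within R2.
Every dependency is enforceable on the fragments, so the decomposition is dependency-preserving.

none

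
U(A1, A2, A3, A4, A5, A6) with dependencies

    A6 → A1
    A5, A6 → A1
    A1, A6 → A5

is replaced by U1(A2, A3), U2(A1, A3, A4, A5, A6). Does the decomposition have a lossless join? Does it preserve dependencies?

Lossless test: (A3)⁺ = {A3}, which is a superkey of neither fragment — lossy.
Dependency preservation: every FD's attributes lie within a single fragment, so each can be enforced locally — preserved.

lossy but dependency-preserving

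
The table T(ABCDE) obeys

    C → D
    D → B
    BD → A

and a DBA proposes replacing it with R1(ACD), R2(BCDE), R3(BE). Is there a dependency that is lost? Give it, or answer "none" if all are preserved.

C → D lies within R1.
D → B lies within R2.
BD → A: restricted closure across fragments reaches A.
Every dependency is enforceable on the fragments, so the decomposition is dependency-preserving.

none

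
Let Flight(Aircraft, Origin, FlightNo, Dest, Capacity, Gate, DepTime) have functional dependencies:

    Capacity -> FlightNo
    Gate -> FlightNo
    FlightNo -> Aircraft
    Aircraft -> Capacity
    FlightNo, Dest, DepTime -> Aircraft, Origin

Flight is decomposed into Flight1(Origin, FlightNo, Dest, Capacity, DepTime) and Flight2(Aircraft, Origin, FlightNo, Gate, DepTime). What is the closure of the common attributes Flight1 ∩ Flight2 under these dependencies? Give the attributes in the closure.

Aircraft, Origin, FlightNo, Capacity, DepTime

Flight1 ∩ Flight2 = {Origin, FlightNo, DepTime}.
FlightNo → Aircraft applies, adding Aircraft
Aircraft → Capacity applies, adding Capacity
Closure: {Aircraft, Origin, FlightNo, Capacity, DepTime}.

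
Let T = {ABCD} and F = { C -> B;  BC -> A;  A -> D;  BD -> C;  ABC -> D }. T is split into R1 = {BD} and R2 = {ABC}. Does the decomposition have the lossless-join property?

Common attributes: R1 ∩ R2 = {B}.
No dependency enlarges {B}, so (B)⁺ = {B}.
The closure contains neither all of R1 = {BD} nor all of R2 = {ABC}, so the common attributes are not a superkey of either fragment. The join is lossy.

No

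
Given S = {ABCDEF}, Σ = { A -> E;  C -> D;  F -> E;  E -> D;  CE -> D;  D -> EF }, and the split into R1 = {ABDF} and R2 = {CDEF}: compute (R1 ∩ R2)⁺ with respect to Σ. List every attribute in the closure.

DEF

R1 ∩ R2 = {DF}.
F → E applies, adding E
Closure: {DEF}.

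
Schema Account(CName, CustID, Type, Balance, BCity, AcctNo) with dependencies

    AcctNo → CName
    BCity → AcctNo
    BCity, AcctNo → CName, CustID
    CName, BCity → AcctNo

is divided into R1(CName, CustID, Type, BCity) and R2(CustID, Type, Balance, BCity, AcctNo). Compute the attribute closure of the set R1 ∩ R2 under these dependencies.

CName, CustID, Type, BCity, AcctNo

R1 ∩ R2 = {CustID, Type, BCity}.
BCity → AcctNo applies, adding AcctNo
BCity, AcctNo → CName, CustID applies, adding CName
Closure: {CName, CustID, Type, BCity, AcctNo}.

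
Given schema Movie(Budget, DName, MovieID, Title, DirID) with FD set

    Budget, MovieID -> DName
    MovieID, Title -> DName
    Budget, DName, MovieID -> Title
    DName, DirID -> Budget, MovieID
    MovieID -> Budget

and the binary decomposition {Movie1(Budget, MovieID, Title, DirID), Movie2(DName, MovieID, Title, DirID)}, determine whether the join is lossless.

Yes

Common attributes: Movie1 ∩ Movie2 = {MovieID, Title, DirID}.
Closure of {MovieID, Title, DirID}: MovieID, Title → DName applies, adding DName; DName, DirID → Budget, MovieID applies, adding Budget. So (MovieID, Title, DirID)⁺ = {Budget, DName, MovieID, Title, DirID}.
This closure contains every attribute of Movie1, so Movie1 ∩ Movie2 → Movie1. The join is lossless.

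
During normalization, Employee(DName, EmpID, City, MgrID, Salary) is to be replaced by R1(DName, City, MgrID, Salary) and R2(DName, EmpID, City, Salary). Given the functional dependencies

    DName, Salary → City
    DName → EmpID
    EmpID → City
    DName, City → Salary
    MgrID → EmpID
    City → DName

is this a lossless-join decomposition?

Common attributes: R1 ∩ R2 = {DName, City, Salary}.
Closure of {DName, City, Salary}: DName → EmpID applies, adding EmpID. So (DName, City, Salary)⁺ = {DName, EmpID, City, Salary}.
This closure contains every attribute of R2, so R1 ∩ R2 → R2. The join is lossless.

Yes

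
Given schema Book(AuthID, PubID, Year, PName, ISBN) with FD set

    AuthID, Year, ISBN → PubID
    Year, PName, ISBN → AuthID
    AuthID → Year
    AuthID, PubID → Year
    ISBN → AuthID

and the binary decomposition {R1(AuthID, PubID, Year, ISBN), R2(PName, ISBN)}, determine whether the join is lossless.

Yes

Common attributes: R1 ∩ R2 = {ISBN}.
Closure of {ISBN}: ISBN → AuthID applies, adding AuthID; AuthID → Year applies, adding Year; AuthID, Year, ISBN → PubID applies, adding PubID. So (ISBN)⁺ = {AuthID, PubID, Year, ISBN}.
This closure contains every attribute of R1, so R1 ∩ R2 → R1. The join is lossless.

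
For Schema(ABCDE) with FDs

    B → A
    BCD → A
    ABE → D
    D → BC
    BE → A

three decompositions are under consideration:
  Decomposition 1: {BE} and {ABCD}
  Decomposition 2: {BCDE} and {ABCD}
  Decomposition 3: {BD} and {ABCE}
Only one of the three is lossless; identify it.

Decomposition 1: common = {B}, closure = {AB} → lossy.
Decomposition 2: common = {BCD}, closure = {ABCD} → lossless.
Decomposition 3: common = {B}, closure = {AB} → lossy.

Decomposition 2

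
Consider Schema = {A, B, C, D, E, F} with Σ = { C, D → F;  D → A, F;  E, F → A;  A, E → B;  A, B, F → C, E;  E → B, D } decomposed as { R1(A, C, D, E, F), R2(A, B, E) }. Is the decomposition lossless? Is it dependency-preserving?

lossless but not dependency-preserving

Lossless test: (A, E)⁺ = {A, B, C, D, E, F}, which contains all of one fragment — lossless.
Dependency preservation: the restricted closure of {A, B, F} across the fragments never reaches {C, E}, so A, B, F → C, E cannot be enforced without a join — not preserved.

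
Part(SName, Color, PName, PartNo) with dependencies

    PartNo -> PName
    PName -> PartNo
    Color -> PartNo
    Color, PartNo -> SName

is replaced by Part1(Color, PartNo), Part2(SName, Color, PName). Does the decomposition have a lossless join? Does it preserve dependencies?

Lossless test: (Color)⁺ = {SName, Color, PName, PartNo}, which contains all of one fragment — lossless.
Dependency preservation: the restricted closure of {PartNo} across the fragments never reaches {PName}, so PartNo → PName cannot be enforced without a join — not preserved.

lossless but not dependency-preserving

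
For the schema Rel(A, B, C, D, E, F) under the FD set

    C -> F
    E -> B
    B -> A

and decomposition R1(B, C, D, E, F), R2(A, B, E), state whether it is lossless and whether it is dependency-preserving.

Lossless test: (B, E)⁺ = {A, B, E}, which contains all of one fragment — lossless.
Dependency preservation: every FD's attributes lie within a single fragment, so each can be enforced locally — preserved.

lossless and dependency-preserving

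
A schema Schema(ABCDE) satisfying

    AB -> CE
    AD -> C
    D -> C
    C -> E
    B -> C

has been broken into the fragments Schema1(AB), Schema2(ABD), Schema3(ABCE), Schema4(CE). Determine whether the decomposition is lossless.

Yes

Chase test. Columns are ABCDE; row i has aⱼ where attribute j ∈ Schemai, else bᵢⱼ.
Initial tableau (one row per fragment):
  row 1: a1 a2 b13 b14 b15
  row 2: a1 a2 b23 a4 b25
  row 3: a1 a2 a3 b34 a5
  row 4: b41 b42 a3 b44 a5
Rows 1 and 2 agree on AB; apply AB→CE and equate their CE entries.
Rows 1 and 3 agree on AB; apply AB→CE and equate their CE entries.
Row 2 is now all distinguished symbols — the join is lossless.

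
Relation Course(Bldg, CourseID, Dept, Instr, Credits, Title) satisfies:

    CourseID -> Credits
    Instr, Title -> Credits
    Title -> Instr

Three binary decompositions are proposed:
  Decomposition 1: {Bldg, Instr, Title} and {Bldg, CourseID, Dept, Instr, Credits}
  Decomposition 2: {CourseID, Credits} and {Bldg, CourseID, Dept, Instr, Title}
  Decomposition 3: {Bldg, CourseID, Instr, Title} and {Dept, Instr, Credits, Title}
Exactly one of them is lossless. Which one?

Decomposition 2

Decomposition 1: common = {Bldg, Instr}, closure = {Bldg, Instr} → lossy.
Decomposition 2: common = {CourseID}, closure = {CourseID, Credits} → lossless.
Decomposition 3: common = {Instr, Title}, closure = {Instr, Credits, Title} → lossy.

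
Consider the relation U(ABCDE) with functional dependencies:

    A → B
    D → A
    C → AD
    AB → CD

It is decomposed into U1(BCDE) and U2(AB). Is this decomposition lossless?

Common attributes: U1 ∩ U2 = {B}.
No dependency enlarges {B}, so (B)⁺ = {B}.
The closure contains neither all of U1 = {BCDE} nor all of U2 = {AB}, so the common attributes are not a superkey of either fragment. The join is lossy.

No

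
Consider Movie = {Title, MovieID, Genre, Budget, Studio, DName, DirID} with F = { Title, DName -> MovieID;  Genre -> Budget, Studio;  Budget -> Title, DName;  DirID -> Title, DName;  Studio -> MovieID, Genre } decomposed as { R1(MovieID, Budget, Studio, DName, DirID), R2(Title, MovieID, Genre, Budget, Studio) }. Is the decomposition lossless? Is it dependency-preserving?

lossless but not dependency-preserving

Lossless test: (MovieID, Budget, Studio)⁺ = {Title, MovieID, Genre, Budget, Studio, DName}, which contains all of one fragment — lossless.
Dependency preservation: the restricted closure of {Title, DName} across the fragments never reaches {MovieID}, so Title, DName → MovieID cannot be enforced without a join — not preserved.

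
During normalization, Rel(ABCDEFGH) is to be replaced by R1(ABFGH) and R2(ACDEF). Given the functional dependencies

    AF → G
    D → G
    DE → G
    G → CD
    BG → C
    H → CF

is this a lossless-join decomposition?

Common attributes: R1 ∩ R2 = {AF}.
Closure of {AF}: AF → G applies, adding G; G → CD applies, adding CD. So (AF)⁺ = {ACDFG}.
The closure contains neither all of R1 = {ABFGH} nor all of R2 = {ACDEF}, so the common attributes are not a superkey of either fragment. The join is lossy.

No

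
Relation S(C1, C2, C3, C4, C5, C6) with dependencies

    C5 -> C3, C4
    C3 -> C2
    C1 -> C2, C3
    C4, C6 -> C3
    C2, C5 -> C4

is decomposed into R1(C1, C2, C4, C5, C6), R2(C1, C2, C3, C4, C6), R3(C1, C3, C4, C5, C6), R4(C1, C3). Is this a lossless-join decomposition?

Chase test. Columns are C1, C2, C3, C4, C5, C6; row i has aⱼ where attribute j ∈ Ri, else bᵢⱼ.
Initial tableau (one row per fragment):
  row 1: a1 a2 b13 a4 a5 a6
  row 2: a1 a2 a3 a4 b25 a6
  row 3: a1 b32 a3 a4 a5 a6
  row 4: a1 b42 a3 b44 b45 b46
Rows 1 and 3 agree on C5; apply C5→C3, C4 and equate their C3, C4 entries.
Rows 1 and 3 agree on C3; apply C3→C2 and equate their C2 entries.
Rows 1 and 4 agree on C3; apply C3→C2 and equate their C2 entries.
Row 1 is now all distinguished symbols — the join is lossless.

Yes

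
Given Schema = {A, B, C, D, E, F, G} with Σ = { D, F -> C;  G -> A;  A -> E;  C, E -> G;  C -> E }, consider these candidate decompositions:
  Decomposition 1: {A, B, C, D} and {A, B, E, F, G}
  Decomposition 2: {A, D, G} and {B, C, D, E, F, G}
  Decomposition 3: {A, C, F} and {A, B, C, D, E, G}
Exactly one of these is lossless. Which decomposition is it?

Decomposition 1: common = {A, B}, closure = {A, B, E} → lossy.
Decomposition 2: common = {D, G}, closure = {A, D, E, G} → lossless.
Decomposition 3: common = {A, C}, closure = {A, C, E, G} → lossy.

Decomposition 2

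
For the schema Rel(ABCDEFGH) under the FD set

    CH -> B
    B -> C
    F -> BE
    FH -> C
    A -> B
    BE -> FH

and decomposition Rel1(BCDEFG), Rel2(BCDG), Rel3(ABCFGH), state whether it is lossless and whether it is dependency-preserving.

lossy but dependency-preserving

Lossless test (chase): Rows 1 and 3 agree on F; apply F→BE and equate their BE entries. Rows 1 and 3 agree on BE; apply BE→FH and equate their FH entries. No row becomes fully distinguished — the join is lossy.
Dependency preservation: BE → FH is not contained in any single fragment, but the restricted closure of its left-hand side across the fragments still reaches the right-hand side; the remaining FDs each lie inside some fragment. All dependencies are preserved.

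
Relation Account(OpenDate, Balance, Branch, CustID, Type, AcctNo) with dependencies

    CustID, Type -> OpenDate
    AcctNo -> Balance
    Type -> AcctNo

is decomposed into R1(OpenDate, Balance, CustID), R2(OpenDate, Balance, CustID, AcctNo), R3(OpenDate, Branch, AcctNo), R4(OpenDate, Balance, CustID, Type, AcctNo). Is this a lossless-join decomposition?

Chase test. Columns are OpenDate, Balance, Branch, CustID, Type, AcctNo; row i has aⱼ where attribute j ∈ Ri, else bᵢⱼ.
Initial tableau (one row per fragment):
  row 1: a1 a2 b13 a4 b15 b16
  row 2: a1 a2 b23 a4 b25 a6
  row 3: a1 b32 a3 b34 b35 a6
  row 4: a1 a2 b43 a4 a5 a6
Rows 2 and 3 agree on AcctNo; apply AcctNo→Balance and equate their Balance entries.
No row becomes fully distinguished — the join is lossy.

No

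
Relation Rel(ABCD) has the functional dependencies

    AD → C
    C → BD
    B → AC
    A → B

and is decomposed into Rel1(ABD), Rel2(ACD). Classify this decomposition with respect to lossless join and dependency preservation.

lossless and dependency-preserving

Lossless test: (AD)⁺ = {ABCD}, which contains all of one fragment — lossless.
Dependency preservation: C → BD; B → AC are not contained in any single fragment, but the restricted closure of each left-hand side across the fragments still reaches the right-hand side; the remaining FDs each lie inside some fragment. All dependencies are preserved.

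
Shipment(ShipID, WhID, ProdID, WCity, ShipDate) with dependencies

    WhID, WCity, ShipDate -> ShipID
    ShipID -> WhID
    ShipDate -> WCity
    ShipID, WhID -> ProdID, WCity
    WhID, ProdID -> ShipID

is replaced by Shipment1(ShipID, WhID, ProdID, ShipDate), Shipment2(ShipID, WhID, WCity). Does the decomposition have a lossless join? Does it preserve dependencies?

lossless but not dependency-preserving

Lossless test: (ShipID, WhID)⁺ = {ShipID, WhID, ProdID, WCity}, which contains all of one fragment — lossless.
Dependency preservation: the restricted closure of {ShipDate} across the fragments never reaches {WCity}, so ShipDate → WCity cannot be enforced without a join — not preserved.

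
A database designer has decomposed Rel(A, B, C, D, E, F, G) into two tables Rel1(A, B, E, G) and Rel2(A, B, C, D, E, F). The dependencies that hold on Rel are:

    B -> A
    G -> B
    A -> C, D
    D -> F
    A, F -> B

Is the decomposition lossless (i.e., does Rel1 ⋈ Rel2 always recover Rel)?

Common attributes: Rel1 ∩ Rel2 = {A, B, E}.
Closure of {A, B, E}: A → C, D applies, adding C, D; D → F applies, adding F. So (A, B, E)⁺ = {A, B, C, D, E, F}.
This closure contains every attribute of Rel2, so Rel1 ∩ Rel2 → Rel2. The join is lossless.

Yes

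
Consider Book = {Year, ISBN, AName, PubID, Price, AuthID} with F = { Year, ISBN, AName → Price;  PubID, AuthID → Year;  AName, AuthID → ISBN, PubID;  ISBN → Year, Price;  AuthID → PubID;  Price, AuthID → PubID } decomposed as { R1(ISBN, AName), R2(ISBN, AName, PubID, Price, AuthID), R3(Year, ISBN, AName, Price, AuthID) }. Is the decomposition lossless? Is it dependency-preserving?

lossless and dependency-preserving

Lossless test (chase): Rows 2 and 3 agree on AName, AuthID; apply AName, AuthID→ISBN, PubID and equate their ISBN, PubID entries. Rows 1 and 2 agree on ISBN; apply ISBN→Year, Price and equate their Year, Price entries. Rows 1 and 3 agree on ISBN; apply ISBN→Year, Price and equate their Year, Price entries. Row 2 is now all distinguished symbols — the join is lossless.
Dependency preservation: PubID, AuthID → Year is not contained in any single fragment, but the restricted closure of its left-hand side across the fragments still reaches the right-hand side; the remaining FDs each lie inside some fragment. All dependencies are preserved.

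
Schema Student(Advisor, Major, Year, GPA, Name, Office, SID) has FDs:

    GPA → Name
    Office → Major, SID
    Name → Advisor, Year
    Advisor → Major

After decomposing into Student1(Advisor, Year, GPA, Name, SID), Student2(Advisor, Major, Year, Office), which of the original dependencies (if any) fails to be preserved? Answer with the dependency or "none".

Check Office → Major, SID: no single fragment contains all of {Major, Office, SID}, and the restricted closure of {Office} across the fragments never reaches {Major, SID}.
GPA → Name is preserved.
Name → Advisor, Year is preserved.
Advisor → Major is preserved.

Office → Major, SID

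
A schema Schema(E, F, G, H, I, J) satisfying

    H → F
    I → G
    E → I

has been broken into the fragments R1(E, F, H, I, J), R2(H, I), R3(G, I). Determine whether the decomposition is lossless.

Yes

Chase test. Columns are E, F, G, H, I, J; row i has aⱼ where attribute j ∈ Ri, else bᵢⱼ.
Initial tableau (one row per fragment):
  row 1: a1 a2 b13 a4 a5 a6
  row 2: b21 b22 b23 a4 a5 b26
  row 3: b31 b32 a3 b34 a5 b36
Rows 1 and 2 agree on H; apply H→F and equate their F entries.
Rows 1 and 2 agree on I; apply I→G and equate their G entries.
Rows 1 and 3 agree on I; apply I→G and equate their G entries.
Row 1 is now all distinguished symbols — the join is lossless.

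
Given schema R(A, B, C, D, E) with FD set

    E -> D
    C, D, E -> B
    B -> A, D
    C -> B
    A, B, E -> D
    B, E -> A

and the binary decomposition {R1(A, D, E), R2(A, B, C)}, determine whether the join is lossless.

No

Common attributes: R1 ∩ R2 = {A}.
No dependency enlarges {A}, so (A)⁺ = {A}.
The closure contains neither all of R1 = {A, D, E} nor all of R2 = {A, B, C}, so the common attributes are not a superkey of either fragment. The join is lossy.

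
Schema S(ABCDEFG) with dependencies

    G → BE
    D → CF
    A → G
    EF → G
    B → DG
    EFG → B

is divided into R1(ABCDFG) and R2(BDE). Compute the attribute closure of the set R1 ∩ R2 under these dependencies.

BCDEFG

R1 ∩ R2 = {BD}.
D → CF applies, adding CF
B → DG applies, adding G
G → BE applies, adding E
Closure: {BCDEFG}.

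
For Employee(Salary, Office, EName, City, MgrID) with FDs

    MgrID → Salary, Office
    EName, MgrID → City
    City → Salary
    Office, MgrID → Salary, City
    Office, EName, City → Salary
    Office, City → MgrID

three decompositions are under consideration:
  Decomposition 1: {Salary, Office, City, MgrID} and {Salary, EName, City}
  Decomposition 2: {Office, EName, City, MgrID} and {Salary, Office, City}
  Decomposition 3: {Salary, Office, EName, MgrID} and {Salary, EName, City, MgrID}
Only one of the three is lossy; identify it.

Decomposition 1: common = {Salary, City}, closure = {Salary, City} → lossy.
Decomposition 2: common = {Office, City}, closure = {Salary, Office, City, MgrID} → lossless.
Decomposition 3: common = {Salary, EName, MgrID}, closure = {Salary, Office, EName, City, MgrID} → lossless.

Decomposition 1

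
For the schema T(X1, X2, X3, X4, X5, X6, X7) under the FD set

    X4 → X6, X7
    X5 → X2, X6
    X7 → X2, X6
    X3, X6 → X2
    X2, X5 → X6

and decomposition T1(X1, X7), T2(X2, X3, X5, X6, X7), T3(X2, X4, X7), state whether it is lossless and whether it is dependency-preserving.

lossy but dependency-preserving

Lossless test (chase): Rows 1 and 2 agree on X7; apply X7→X2, X6 and equate their X2, X6 entries. Rows 1 and 3 agree on X7; apply X7→X2, X6 and equate their X2, X6 entries. No row becomes fully distinguished — the join is lossy.
Dependency preservation: X4 → X6, X7 is not contained in any single fragment, but the restricted closure of its left-hand side across the fragments still reaches the right-hand side; the remaining FDs each lie inside some fragment. All dependencies are preserved.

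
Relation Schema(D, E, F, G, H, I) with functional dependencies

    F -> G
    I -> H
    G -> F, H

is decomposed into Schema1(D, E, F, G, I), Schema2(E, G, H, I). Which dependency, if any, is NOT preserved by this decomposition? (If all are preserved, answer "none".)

none

F → G lies within Schema1.
I → H lies within Schema2.
G → F, H: restricted closure across fragments reaches F, H.
Every dependency is enforceable on the fragments, so the decomposition is dependency-preserving.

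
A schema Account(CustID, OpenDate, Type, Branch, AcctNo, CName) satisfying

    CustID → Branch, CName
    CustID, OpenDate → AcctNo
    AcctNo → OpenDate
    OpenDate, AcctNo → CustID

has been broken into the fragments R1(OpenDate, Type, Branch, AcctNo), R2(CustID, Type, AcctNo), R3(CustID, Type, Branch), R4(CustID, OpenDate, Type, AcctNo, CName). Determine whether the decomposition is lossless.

Yes

Chase test. Columns are CustID, OpenDate, Type, Branch, AcctNo, CName; row i has aⱼ where attribute j ∈ Ri, else bᵢⱼ.
Initial tableau (one row per fragment):
  row 1: b11 a2 a3 a4 a5 b16
  row 2: a1 b22 a3 b24 a5 b26
  row 3: a1 b32 a3 a4 b35 b36
  row 4: a1 a2 a3 b44 a5 a6
Rows 2 and 3 agree on CustID; apply CustID→Branch, CName and equate their Branch, CName entries.
Rows 2 and 4 agree on CustID; apply CustID→Branch, CName and equate their Branch, CName entries.
Rows 1 and 2 agree on AcctNo; apply AcctNo→OpenDate and equate their OpenDate entries.
Rows 1 and 2 agree on OpenDate, AcctNo; apply OpenDate, AcctNo→CustID and equate their CustID entries.
Rows 1 and 2 agree on CustID; apply CustID→Branch, CName and equate their Branch, CName entries.
Row 1 is now all distinguished symbols — the join is lossless.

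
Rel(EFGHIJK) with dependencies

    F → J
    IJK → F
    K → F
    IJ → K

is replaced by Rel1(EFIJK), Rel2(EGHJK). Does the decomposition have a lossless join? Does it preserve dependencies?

lossy but dependency-preserving

Lossless test: (EJK)⁺ = {EFJK}, which is a superkey of neither fragment — lossy.
Dependency preservation: every FD's attributes lie within a single fragment, so each can be enforced locally — preserved.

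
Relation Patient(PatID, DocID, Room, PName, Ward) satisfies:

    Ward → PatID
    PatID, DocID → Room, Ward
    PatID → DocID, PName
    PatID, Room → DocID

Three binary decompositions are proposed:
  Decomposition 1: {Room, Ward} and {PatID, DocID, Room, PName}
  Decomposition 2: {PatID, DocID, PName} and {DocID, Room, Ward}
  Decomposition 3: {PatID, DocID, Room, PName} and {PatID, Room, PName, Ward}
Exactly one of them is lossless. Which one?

Decomposition 3

Decomposition 1: common = {Room}, closure = {Room} → lossy.
Decomposition 2: common = {DocID}, closure = {DocID} → lossy.
Decomposition 3: common = {PatID, Room, PName}, closure = {PatID, DocID, Room, PName, Ward} → lossless.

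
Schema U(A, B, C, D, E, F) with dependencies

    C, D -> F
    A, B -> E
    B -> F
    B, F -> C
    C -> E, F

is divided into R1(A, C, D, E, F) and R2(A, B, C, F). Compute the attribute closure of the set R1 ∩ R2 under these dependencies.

A, C, E, F

R1 ∩ R2 = {A, C, F}.
C → E, F applies, adding E
Closure: {A, C, E, F}.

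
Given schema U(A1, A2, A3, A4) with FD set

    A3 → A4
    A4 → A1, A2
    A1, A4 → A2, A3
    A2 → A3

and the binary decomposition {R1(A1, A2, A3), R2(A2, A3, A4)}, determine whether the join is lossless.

Yes

Common attributes: R1 ∩ R2 = {A2, A3}.
Closure of {A2, A3}: A3 → A4 applies, adding A4; A4 → A1, A2 applies, adding A1. So (A2, A3)⁺ = {A1, A2, A3, A4}.
This closure contains every attribute of R1, so R1 ∩ R2 → R1. The join is lossless.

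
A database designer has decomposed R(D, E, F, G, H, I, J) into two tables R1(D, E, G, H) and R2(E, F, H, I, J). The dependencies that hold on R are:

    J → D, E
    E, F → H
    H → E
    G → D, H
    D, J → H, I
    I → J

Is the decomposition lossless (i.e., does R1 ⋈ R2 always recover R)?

No

Common attributes: R1 ∩ R2 = {E, H}.
No dependency enlarges {E, H}, so (E, H)⁺ = {E, H}.
The closure contains neither all of R1 = {D, E, G, H} nor all of R2 = {E, F, H, I, J}, so the common attributes are not a superkey of either fragment. The join is lossy.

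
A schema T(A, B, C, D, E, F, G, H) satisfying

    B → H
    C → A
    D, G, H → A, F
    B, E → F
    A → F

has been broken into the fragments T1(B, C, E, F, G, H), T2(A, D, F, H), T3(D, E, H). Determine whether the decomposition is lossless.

No

Chase test. Columns are A, B, C, D, E, F, G, H; row i has aⱼ where attribute j ∈ Ti, else bᵢⱼ.
Initial tableau (one row per fragment):
  row 1: b11 a2 a3 b14 a5 a6 a7 a8
  row 2: a1 b22 b23 a4 b25 a6 b27 a8
  row 3: b31 b32 b33 a4 a5 b36 b37 a8
No row becomes fully distinguished — the join is lossy.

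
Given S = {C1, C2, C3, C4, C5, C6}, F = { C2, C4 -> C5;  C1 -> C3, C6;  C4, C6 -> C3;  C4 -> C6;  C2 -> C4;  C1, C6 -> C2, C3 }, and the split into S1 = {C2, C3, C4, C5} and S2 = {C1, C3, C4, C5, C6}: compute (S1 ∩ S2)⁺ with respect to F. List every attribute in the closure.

S1 ∩ S2 = {C3, C4, C5}.
C4 → C6 applies, adding C6
Closure: {C3, C4, C5, C6}.

C3, C4, C5, C6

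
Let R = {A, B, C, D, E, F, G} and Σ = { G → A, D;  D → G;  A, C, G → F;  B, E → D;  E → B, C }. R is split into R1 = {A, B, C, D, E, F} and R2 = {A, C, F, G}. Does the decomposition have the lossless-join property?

Common attributes: R1 ∩ R2 = {A, C, F}.
No dependency enlarges {A, C, F}, so (A, C, F)⁺ = {A, C, F}.
The closure contains neither all of R1 = {A, B, C, D, E, F} nor all of R2 = {A, C, F, G}, so the common attributes are not a superkey of either fragment. The join is lossy.

No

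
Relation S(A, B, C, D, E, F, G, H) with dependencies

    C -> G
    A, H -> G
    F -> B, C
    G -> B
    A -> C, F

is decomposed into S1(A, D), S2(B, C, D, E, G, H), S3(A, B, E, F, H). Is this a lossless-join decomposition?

No

Chase test. Columns are A, B, C, D, E, F, G, H; row i has aⱼ where attribute j ∈ Si, else bᵢⱼ.
Initial tableau (one row per fragment):
  row 1: a1 b12 b13 a4 b15 b16 b17 b18
  row 2: b21 a2 a3 a4 a5 b26 a7 a8
  row 3: a1 a2 b33 b34 a5 a6 b37 a8
Rows 1 and 3 agree on A; apply A→C, F and equate their C, F entries.
Rows 1 and 3 agree on C; apply C→G and equate their G entries.
Rows 1 and 3 agree on F; apply F→B, C and equate their B, C entries.
No row becomes fully distinguished — the join is lossy.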